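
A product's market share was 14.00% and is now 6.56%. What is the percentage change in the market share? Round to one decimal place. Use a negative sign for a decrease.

The change is 6.56 − 14.00 = -7.44 percentage points.
Relative to the original 14.00%, that is -7.44 ÷ 14.00 ≈ -53.1%.

-53.1%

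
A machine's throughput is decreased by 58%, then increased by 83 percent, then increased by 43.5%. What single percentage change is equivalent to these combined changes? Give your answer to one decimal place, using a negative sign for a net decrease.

10.3%

The combined multiplier is 0.42 × 1.83 × 1.435 = 1.102941.
That corresponds to an increase of 10.3%.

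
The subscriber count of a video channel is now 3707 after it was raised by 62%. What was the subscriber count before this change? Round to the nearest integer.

The overall multiplier applied was 1.62.
So the original subscriber count was 3707 ÷ 1.62 ≈ 2288.

2288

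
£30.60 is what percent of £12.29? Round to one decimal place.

249.0%

£30.60 ÷ £12.29 ≈ 249.0%.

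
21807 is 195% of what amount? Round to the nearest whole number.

11183

21807 ÷ 1.95 ≈ 11183.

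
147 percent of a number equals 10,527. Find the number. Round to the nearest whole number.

7,161

10,527 ÷ 1.47 ≈ 7,161.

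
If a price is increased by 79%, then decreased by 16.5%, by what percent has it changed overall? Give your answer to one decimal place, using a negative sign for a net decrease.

The combined multiplier is 1.79 × 0.835 = 1.49465.
That corresponds to an increase of 49.5%.

49.5%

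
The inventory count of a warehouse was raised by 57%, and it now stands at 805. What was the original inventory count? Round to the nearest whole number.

513

The overall multiplier applied was 1.57.
So the original inventory count was 805 ÷ 1.57 ≈ 513.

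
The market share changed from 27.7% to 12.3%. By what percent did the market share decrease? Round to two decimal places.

The change is 12.3 − 27.7 = -15.4 percentage points.
Relative to the original 27.7%, that is -15.4 ÷ 27.7 ≈ -55.60%.
So the market share fell by 55.60%.

55.60%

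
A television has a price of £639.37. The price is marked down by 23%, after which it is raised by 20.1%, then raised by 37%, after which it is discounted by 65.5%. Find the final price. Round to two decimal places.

Apply the 23% decrease: £639.37 × 0.77 = £492.3149.
20.1% increase: £492.3149 × 1.201 = £591.2701949.
After the 37% increase: £591.2701949 × 1.37 = £810.040167013.
After the 65.5% decrease: £810.040167013 × 0.345 = £279.463857619485 ≈ £279.46.

£279.46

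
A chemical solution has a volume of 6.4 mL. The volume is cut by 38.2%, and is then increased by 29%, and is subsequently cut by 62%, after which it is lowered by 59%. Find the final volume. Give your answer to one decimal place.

Apply the 38.2% decrease: 6.4 × 0.618 = 3.9552.
After the 29% increase: 3.9552 × 1.29 = 5.102208.
62% decrease: 5.102208 × 0.38 = 1.93883904.
59% decrease: 1.93883904 × 0.41 = 0.7949240064 ≈ 0.8.

0.8 mL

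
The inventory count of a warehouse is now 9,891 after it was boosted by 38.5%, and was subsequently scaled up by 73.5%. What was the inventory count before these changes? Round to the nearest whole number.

4,116

Undoing the 73.5% increase: 9,891 ÷ 1.735 ≈ 5700.864553.
Undoing the 38.5% increase: 5700.864553 ÷ 1.385 ≈ 4,116.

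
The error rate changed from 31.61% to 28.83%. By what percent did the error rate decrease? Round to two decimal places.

The change is 28.83 − 31.61 = -2.78 percentage points.
Relative to the original 31.61%, that is -2.78 ÷ 31.61 ≈ -8.79%.
So the error rate fell by 8.79%.

8.79%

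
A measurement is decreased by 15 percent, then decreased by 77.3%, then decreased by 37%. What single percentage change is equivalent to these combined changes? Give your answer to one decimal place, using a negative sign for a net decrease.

-87.8%

The combined multiplier is 0.85 × 0.227 × 0.63 = 0.1215585.
That corresponds to a decrease of 87.8%.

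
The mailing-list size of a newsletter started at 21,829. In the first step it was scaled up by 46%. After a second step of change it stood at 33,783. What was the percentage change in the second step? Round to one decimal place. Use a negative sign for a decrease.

6.0%

After the first step: 21,829 × 1.46 = 31870.34.
Second-step multiplier: 33,783 ÷ 31870.34 ≈ 1.06001.
That is a change of 6.0%.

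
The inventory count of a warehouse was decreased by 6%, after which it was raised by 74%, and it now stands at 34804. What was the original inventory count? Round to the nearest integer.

21279

The overall multiplier applied was 0.94 × 1.74 = 1.6356.
So the original inventory count was 34804 ÷ 1.6356 ≈ 21279.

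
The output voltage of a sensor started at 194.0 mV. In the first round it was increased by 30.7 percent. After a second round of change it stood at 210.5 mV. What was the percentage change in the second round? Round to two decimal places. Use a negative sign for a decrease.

-16.98%

After the first round: 194.0 × 1.307 = 253.558.
Second-round multiplier: 210.5 ÷ 253.558 ≈ 0.830185.
That is a change of -16.98%.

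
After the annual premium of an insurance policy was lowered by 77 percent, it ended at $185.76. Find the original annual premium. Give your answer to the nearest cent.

$807.65

The overall multiplier applied was 0.23.
So the original annual premium was $185.76 ÷ 0.23 ≈ $807.65.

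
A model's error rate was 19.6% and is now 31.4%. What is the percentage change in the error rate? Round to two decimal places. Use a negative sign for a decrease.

The change is 31.4 − 19.6 = 11.8 percentage points.
Relative to the original 19.6%, that is 11.8 ÷ 19.6 ≈ 60.20%.

60.20%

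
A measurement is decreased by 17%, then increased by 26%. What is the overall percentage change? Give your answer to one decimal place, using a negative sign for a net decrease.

A 17% decrease multiplies by 0.83.
Then a 26% increase: 0.83 × 1.26 = 1.0458.
Overall factor 1.0458, i.e. 4.6%.

4.6%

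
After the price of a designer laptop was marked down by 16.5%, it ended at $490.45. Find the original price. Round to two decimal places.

The overall multiplier applied was 0.835.
So the original price was $490.45 ÷ 0.835 ≈ $587.37.

$587.37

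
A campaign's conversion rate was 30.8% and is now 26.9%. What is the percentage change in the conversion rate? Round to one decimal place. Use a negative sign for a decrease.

The change is 26.9 − 30.8 = -3.9 percentage points.
Relative to the original 30.8%, that is -3.9 ÷ 30.8 ≈ -12.7%.

-12.7%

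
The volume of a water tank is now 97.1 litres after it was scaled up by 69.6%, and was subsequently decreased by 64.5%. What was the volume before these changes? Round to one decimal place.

The overall multiplier applied was 1.696 × 0.355 = 0.60208.
So the original volume was 97.1 ÷ 0.60208 ≈ 161.3 litres.

161.3 litres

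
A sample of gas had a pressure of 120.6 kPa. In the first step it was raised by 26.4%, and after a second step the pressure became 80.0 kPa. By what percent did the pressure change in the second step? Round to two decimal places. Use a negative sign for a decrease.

After the first step: 120.6 × 1.264 = 152.4384.
Second-step multiplier: 80.0 ÷ 152.4384 ≈ 0.524802.
That is a change of -47.52%.

-47.52%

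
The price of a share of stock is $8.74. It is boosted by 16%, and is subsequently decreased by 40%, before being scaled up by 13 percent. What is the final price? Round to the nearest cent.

$6.87

Each change multiplies by a factor: 1.16 × 0.6 × 1.13 = 0.78648.
$8.74 × 0.78648 = $6.8738352 ≈ $6.87.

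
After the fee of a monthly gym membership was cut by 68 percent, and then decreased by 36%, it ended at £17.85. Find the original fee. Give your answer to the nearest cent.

£87.16

The overall multiplier applied was 0.32 × 0.64 = 0.2048.
So the original fee was £17.85 ÷ 0.2048 ≈ £87.16.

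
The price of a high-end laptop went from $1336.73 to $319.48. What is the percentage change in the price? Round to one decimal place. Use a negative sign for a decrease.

Change: $319.48 − $1336.73 = -$1017.25.
Relative to the original: -$1017.25 ÷ $1336.73 ≈ -76.1%.

-76.1%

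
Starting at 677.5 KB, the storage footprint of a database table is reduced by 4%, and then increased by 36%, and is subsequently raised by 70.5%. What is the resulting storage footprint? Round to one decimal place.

After the 4% decrease: 677.5 × 0.96 = 650.4.
36% increase: 650.4 × 1.36 = 884.544.
After the 70.5% increase: 884.544 × 1.705 = 1508.14752 ≈ 1508.1.

1508.1 KB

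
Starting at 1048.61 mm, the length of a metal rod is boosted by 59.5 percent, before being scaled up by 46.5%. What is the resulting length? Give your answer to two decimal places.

Apply the 59.5% increase: 1048.61 × 1.595 = 1672.53295.
Apply the 46.5% increase: 1672.53295 × 1.465 = 2450.26077175 ≈ 2450.26.

2450.26 mm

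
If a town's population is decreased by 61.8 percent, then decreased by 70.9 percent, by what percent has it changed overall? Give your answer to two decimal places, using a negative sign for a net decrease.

The combined multiplier is 0.382 × 0.291 = 0.111162.
That corresponds to a decrease of 88.88%.

-88.88%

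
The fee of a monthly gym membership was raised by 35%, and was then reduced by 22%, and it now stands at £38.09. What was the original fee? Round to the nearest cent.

The overall multiplier applied was 1.35 × 0.78 = 1.053.
So the original fee was £38.09 ÷ 1.053 ≈ £36.17.

£36.17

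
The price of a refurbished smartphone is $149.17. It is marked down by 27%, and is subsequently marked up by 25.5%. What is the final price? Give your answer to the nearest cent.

27% decrease: $149.17 × 0.73 = $108.8941.
25.5% increase: $108.8941 × 1.255 = $136.6620955 ≈ $136.66.

$136.66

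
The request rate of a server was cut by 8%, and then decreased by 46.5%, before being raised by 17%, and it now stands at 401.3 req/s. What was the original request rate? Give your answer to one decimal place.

The overall multiplier applied was 0.92 × 0.535 × 1.17 = 0.575874.
So the original request rate was 401.3 ÷ 0.575874 ≈ 696.9 req/s.

696.9 req/s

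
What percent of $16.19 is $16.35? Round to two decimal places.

$16.35 ÷ $16.19 ≈ 100.99%.

100.99%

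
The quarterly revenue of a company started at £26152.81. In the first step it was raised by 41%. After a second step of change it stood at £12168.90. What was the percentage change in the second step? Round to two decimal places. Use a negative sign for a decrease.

After the first step: £26152.81 × 1.41 = £36875.4621.
Second-step multiplier: £12168.90 ÷ £36875.4621 ≈ 0.33.
That is a change of -67.00%.

-67.00%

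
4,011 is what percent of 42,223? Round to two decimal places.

4,011 ÷ 42,223 ≈ 9.50%.

9.50%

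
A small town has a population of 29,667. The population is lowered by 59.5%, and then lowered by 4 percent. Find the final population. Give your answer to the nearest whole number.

Apply the 59.5% decrease: 29,667 × 0.405 = 12015.135.
Apply the 4% decrease: 12015.135 × 0.96 = 11534.5296 ≈ 11,535.

11,535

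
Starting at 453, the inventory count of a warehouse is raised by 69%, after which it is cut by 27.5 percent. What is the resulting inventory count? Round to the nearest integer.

555

After the 69% increase: 453 × 1.69 = 765.57.
27.5% decrease: 765.57 × 0.725 = 555.03825 ≈ 555.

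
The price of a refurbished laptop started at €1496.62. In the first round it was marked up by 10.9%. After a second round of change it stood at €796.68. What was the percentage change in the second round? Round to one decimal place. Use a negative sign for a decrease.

After the first round: €1496.62 × 1.109 = €1659.75158.
Second-round multiplier: €796.68 ÷ €1659.75158 ≈ 0.48.
That is a change of -52.0%.

-52.0%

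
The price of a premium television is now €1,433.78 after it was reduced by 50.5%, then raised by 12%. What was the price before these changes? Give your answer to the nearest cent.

€2,586.18

Undoing the 12% increase: €1,433.78 ÷ 1.12 ≈ €1280.160714.
Undoing the 50.5% decrease: €1280.160714 ÷ 0.495 ≈ €2,586.18.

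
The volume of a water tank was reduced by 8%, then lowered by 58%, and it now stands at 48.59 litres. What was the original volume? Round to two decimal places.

125.75 litres

The overall multiplier applied was 0.92 × 0.42 = 0.3864.
So the original volume was 48.59 ÷ 0.3864 ≈ 125.75 litres.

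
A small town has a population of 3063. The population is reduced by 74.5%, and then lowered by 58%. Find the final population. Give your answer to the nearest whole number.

Each change multiplies by a factor: 0.255 × 0.42 = 0.1071.
3063 × 0.1071 = 328.0473 ≈ 328.

328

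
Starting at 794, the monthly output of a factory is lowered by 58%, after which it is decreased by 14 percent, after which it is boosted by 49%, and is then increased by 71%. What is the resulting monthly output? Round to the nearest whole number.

After the 58% decrease: 794 × 0.42 = 333.48.
After the 14% decrease: 333.48 × 0.86 = 286.7928.
Apply the 49% increase: 286.7928 × 1.49 = 427.321272.
71% increase: 427.321272 × 1.71 = 730.71937512 ≈ 731.

731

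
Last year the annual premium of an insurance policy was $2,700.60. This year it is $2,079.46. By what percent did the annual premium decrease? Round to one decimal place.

23.0%

Change: $2,079.46 − $2,700.60 = -$621.14.
Relative to the original: -$621.14 ÷ $2,700.60 ≈ -23.0%.
So the annual premium decreased by 23.0%.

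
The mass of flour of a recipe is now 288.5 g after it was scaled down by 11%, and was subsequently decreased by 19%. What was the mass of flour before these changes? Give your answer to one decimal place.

400.2 g

The overall multiplier applied was 0.89 × 0.81 = 0.7209.
So the original mass of flour was 288.5 ÷ 0.7209 ≈ 400.2 g.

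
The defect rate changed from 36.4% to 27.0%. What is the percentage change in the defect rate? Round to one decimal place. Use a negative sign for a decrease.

-25.8%

The change is 27.0 − 36.4 = -9.4 percentage points.
Relative to the original 36.4%, that is -9.4 ÷ 36.4 ≈ -25.8%.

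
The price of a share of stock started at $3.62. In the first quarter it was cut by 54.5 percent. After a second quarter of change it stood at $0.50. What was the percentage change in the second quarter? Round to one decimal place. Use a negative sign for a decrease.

After the first quarter: $3.62 × 0.455 = $1.6471.
Second-quarter multiplier: $0.50 ÷ $1.6471 ≈ 0.30356.
That is a change of -69.6%.

-69.6%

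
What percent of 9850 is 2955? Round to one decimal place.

30.0%

2955 ÷ 9850 = 30.0%.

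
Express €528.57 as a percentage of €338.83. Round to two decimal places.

€528.57 ÷ €338.83 ≈ 156.00%.

156.00%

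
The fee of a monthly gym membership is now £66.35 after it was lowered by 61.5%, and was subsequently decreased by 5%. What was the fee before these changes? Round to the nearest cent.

Undoing the 5% decrease: £66.35 ÷ 0.95 ≈ £69.842105.
Undoing the 61.5% decrease: £69.842105 ÷ 0.385 ≈ £181.41.

£181.41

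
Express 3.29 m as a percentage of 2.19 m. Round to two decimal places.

3.29 m ÷ 2.19 m ≈ 150.23%.

150.23%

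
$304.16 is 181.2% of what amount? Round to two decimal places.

$167.86

$304.16 ÷ 1.812 ≈ $167.86.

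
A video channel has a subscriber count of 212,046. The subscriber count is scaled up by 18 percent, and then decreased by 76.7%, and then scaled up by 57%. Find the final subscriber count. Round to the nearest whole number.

91,531

Each change multiplies by a factor: 1.18 × 0.233 × 1.57 = 0.4316558.
212,046 × 0.4316558 = 91530.8857668 ≈ 91,531.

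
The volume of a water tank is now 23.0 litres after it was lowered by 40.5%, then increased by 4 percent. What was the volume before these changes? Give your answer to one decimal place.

37.2 litres

The overall multiplier applied was 0.595 × 1.04 = 0.6188.
So the original volume was 23.0 ÷ 0.6188 ≈ 37.2 litres.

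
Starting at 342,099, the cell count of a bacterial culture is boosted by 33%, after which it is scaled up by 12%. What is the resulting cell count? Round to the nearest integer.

33% increase: 342,099 × 1.33 = 454991.67.
12% increase: 454991.67 × 1.12 = 509590.6704 ≈ 509,591.

509,591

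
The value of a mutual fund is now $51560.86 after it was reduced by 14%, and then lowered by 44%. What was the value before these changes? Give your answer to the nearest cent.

$107061.59

The overall multiplier applied was 0.86 × 0.56 = 0.4816.
So the original value was $51560.86 ÷ 0.4816 ≈ $107061.59.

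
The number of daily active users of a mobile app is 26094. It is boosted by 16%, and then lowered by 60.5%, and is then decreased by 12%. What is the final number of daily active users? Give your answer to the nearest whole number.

10522

Apply the 16% increase: 26094 × 1.16 = 30269.04.
Apply the 60.5% decrease: 30269.04 × 0.395 = 11956.2708.
12% decrease: 11956.2708 × 0.88 = 10521.518304 ≈ 10522.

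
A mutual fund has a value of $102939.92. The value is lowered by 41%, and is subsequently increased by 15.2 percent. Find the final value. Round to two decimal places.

41% decrease: $102939.92 × 0.59 = $60734.5528.
Apply the 15.2% increase: $60734.5528 × 1.152 = $69966.2048256 ≈ $69966.20.

$69966.20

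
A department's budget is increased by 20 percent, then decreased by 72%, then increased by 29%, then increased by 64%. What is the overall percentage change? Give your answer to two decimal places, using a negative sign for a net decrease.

The combined multiplier is 1.2 × 0.28 × 1.29 × 1.64 = 0.7108416.
That corresponds to a decrease of 28.92%.

-28.92%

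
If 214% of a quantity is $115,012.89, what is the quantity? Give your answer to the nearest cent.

$115,012.89 ÷ 2.14 ≈ $53,744.34.

$53,744.34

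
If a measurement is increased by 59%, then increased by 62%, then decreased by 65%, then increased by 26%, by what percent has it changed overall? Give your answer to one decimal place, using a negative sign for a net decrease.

A 59% increase multiplies by 1.59.
Then a 62% increase: 1.59 × 1.62 = 2.5758.
Then a 65% decrease: 2.5758 × 0.35 = 0.90153.
Then a 26% increase: 0.90153 × 1.26 = 1.1359278.
Overall factor 1.1359278, i.e. 13.6%.

13.6%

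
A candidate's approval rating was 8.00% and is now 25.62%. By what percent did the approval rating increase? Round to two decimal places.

220.25%

The change is 25.62 − 8.00 = 17.62 percentage points.
Relative to the original 8.00%, that is 17.62 ÷ 8.00 = 220.25%.
So the approval rating rose by 220.25%.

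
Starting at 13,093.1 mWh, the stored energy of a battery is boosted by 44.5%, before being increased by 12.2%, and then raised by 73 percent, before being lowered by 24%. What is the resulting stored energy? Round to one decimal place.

27,910.2 mWh

Apply the 44.5% increase: 13,093.1 × 1.445 = 18919.5295.
12.2% increase: 18919.5295 × 1.122 = 21227.712099.
After the 73% increase: 21227.712099 × 1.73 = 36723.94193127.
After the 24% decrease: 36723.94193127 × 0.76 = 27910.1958677652 ≈ 27,910.2.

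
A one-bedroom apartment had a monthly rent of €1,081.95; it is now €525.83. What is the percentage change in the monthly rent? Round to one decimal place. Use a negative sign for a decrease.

Change: €525.83 − €1,081.95 = -€556.12.
Relative to the original: -€556.12 ÷ €1,081.95 ≈ -51.4%.

-51.4%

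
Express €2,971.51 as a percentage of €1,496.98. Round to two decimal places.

198.50%

€2,971.51 ÷ €1,496.98 ≈ 198.50%.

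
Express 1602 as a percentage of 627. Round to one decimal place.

255.5%

1602 ÷ 627 ≈ 255.5%.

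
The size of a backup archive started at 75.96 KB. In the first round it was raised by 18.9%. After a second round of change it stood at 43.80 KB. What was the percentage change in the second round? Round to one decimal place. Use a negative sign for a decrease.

-51.5%

After the first round: 75.96 × 1.189 = 90.31644.
Second-round multiplier: 43.80 ÷ 90.31644 ≈ 0.48496.
That is a change of -51.5%.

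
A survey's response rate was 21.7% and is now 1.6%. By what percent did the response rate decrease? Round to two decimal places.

The change is 1.6 − 21.7 = -20.1 percentage points.
Relative to the original 21.7%, that is -20.1 ÷ 21.7 ≈ -92.63%.
So the response rate fell by 92.63%.

92.63%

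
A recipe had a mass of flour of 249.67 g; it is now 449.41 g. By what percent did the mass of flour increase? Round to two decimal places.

Change: 449.41 − 249.67 = 199.74.
Relative to the original: 199.74 ÷ 249.67 ≈ 80.00%.
So the mass of flour increased by 80.00%.

80.00%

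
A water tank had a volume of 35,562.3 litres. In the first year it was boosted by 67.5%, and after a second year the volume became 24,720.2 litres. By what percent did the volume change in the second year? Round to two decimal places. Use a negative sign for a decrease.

-58.50%

After the first year: 35,562.3 × 1.675 = 59566.8525.
Second-year multiplier: 24,720.2 ÷ 59566.8525 ≈ 0.414999.
That is a change of -58.50%.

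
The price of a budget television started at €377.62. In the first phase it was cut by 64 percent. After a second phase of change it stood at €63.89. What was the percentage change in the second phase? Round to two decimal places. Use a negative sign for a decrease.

-53.00%

After the first phase: €377.62 × 0.36 = €135.9432.
Second-phase multiplier: €63.89 ÷ €135.9432 ≈ 0.469976.
That is a change of -53.00%.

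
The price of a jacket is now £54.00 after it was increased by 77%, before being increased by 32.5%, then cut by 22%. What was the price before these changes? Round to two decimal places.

£29.52

Undoing the 22% decrease: £54.00 ÷ 0.78 ≈ £69.230769.
Undoing the 32.5% increase: £69.230769 ÷ 1.325 ≈ £52.249637.
Undoing the 77% increase: £52.249637 ÷ 1.77 ≈ £29.52.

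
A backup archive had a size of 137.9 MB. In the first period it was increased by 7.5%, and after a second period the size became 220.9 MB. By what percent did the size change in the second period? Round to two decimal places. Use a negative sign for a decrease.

49.01%

After the first period: 137.9 × 1.075 = 148.2425.
Second-period multiplier: 220.9 ÷ 148.2425 ≈ 1.490126.
That is a change of 49.01%.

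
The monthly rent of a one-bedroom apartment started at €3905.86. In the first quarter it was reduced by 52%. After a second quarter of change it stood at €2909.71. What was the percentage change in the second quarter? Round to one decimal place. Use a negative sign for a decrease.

After the first quarter: €3905.86 × 0.48 = €1874.8128.
Second-quarter multiplier: €2909.71 ÷ €1874.8128 ≈ 1.552.
That is a change of 55.2%.

55.2%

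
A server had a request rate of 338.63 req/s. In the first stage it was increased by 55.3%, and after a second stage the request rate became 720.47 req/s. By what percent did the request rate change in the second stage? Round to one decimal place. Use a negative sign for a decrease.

After the first stage: 338.63 × 1.553 = 525.89239.
Second-stage multiplier: 720.47 ÷ 525.89239 ≈ 1.37.
That is a change of 37.0%.

37.0%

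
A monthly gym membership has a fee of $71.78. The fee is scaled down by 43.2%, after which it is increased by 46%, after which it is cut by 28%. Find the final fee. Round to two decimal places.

43.2% decrease: $71.78 × 0.568 = $40.77104.
Apply the 46% increase: $40.77104 × 1.46 = $59.5257184.
28% decrease: $59.5257184 × 0.72 = $42.858517248 ≈ $42.86.

$42.86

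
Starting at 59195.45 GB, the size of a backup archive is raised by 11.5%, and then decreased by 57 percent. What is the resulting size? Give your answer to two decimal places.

28381.26 GB

Each change multiplies by a factor: 1.115 × 0.43 = 0.47945.
59195.45 × 0.47945 = 28381.2585025 ≈ 28381.26.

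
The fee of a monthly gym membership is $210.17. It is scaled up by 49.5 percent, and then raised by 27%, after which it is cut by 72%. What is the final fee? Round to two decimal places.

49.5% increase: $210.17 × 1.495 = $314.20415.
After the 27% increase: $314.20415 × 1.27 = $399.0392705.
72% decrease: $399.0392705 × 0.28 = $111.73099574 ≈ $111.73.

$111.73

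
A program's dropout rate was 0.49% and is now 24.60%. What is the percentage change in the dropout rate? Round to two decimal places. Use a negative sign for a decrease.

4920.41%

The change is 24.60 − 0.49 = 24.11 percentage points.
Relative to the original 0.49%, that is 24.11 ÷ 0.49 ≈ 4920.41%.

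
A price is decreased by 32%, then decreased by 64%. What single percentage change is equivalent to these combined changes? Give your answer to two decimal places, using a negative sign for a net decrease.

The combined multiplier is 0.68 × 0.36 = 0.2448.
That corresponds to a decrease of 75.52%.

-75.52%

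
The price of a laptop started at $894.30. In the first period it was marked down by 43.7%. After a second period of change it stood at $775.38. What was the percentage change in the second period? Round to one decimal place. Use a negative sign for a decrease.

After the first period: $894.30 × 0.563 = $503.4909.
Second-period multiplier: $775.38 ÷ $503.4909 ≈ 1.54001.
That is a change of 54.0%.

54.0%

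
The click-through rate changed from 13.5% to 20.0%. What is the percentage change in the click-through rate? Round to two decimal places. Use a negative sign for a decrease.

48.15%

The change is 20.0 − 13.5 = 6.5 percentage points.
Relative to the original 13.5%, that is 6.5 ÷ 13.5 ≈ 48.15%.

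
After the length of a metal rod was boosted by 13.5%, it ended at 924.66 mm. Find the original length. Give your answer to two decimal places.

814.68 mm

The overall multiplier applied was 1.135.
So the original length was 924.66 ÷ 1.135 ≈ 814.68 mm.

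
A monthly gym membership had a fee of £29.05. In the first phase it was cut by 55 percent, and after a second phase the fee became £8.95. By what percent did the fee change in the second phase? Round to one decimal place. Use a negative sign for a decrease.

After the first phase: £29.05 × 0.45 = £13.0725.
Second-phase multiplier: £8.95 ÷ £13.0725 ≈ 0.68464.
That is a change of -31.5%.

-31.5%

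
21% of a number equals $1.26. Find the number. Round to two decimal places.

$1.26 ÷ 0.21 = $6.00.

$6.00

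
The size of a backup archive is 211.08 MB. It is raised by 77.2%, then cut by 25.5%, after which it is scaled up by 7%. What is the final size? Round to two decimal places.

Each change multiplies by a factor: 1.772 × 0.745 × 1.07 = 1.4125498.
211.08 × 1.4125498 = 298.161011784 ≈ 298.16.

298.16 MB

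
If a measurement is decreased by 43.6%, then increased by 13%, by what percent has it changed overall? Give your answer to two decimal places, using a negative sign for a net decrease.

-36.27%

A 43.6% decrease multiplies by 0.564.
Then a 13% increase: 0.564 × 1.13 = 0.63732.
Overall factor 0.63732, i.e. -36.27%.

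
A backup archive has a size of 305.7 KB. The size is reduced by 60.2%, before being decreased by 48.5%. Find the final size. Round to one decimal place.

Each change multiplies by a factor: 0.398 × 0.515 = 0.20497.
305.7 × 0.20497 = 62.659329 ≈ 62.7.

62.7 KB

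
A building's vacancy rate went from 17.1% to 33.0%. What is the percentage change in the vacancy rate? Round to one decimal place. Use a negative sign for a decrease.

The change is 33.0 − 17.1 = 15.9 percentage points.
Relative to the original 17.1%, that is 15.9 ÷ 17.1 ≈ 93.0%.

93.0%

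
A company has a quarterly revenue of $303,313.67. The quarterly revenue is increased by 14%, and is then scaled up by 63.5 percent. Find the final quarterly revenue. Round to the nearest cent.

Apply the 14% increase: $303,313.67 × 1.14 = $345777.5838.
Apply the 63.5% increase: $345777.5838 × 1.635 = $565346.349513 ≈ $565,346.35.

$565,346.35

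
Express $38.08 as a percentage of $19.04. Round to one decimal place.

200.0%

$38.08 ÷ $19.04 = 200.0%.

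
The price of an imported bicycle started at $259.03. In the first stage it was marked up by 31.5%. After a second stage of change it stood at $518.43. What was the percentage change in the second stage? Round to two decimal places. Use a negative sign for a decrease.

After the first stage: $259.03 × 1.315 = $340.62445.
Second-stage multiplier: $518.43 ÷ $340.62445 ≈ 1.521999.
That is a change of 52.20%.

52.20%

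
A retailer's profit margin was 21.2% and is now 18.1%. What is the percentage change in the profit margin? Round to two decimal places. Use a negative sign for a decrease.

-14.62%

The change is 18.1 − 21.2 = -3.1 percentage points.
Relative to the original 21.2%, that is -3.1 ÷ 21.2 ≈ -14.62%.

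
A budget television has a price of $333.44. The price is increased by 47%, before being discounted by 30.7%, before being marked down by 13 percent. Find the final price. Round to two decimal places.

$295.52

After the 47% increase: $333.44 × 1.47 = $490.1568.
Apply the 30.7% decrease: $490.1568 × 0.693 = $339.6786624.
13% decrease: $339.6786624 × 0.87 = $295.520436288 ≈ $295.52.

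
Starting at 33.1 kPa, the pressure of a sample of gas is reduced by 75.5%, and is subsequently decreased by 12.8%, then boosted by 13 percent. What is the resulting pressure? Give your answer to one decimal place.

Apply the 75.5% decrease: 33.1 × 0.245 = 8.1095.
After the 12.8% decrease: 8.1095 × 0.872 = 7.071484.
Apply the 13% increase: 7.071484 × 1.13 = 7.99077692 ≈ 8.0.

8.0 kPa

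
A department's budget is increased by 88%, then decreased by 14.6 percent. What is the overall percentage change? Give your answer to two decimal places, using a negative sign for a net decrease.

60.55%

The combined multiplier is 1.88 × 0.854 = 1.60552.
That corresponds to an increase of 60.55%.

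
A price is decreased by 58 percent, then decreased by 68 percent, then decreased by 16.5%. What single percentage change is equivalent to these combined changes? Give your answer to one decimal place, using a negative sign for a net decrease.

The combined multiplier is 0.42 × 0.32 × 0.835 = 0.112224.
That corresponds to a decrease of 88.8%.

-88.8%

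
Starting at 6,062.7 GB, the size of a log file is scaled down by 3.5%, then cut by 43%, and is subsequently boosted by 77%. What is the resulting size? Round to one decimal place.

Each change multiplies by a factor: 0.965 × 0.57 × 1.77 = 0.9735885.
6,062.7 × 0.9735885 = 5902.57499895 ≈ 5,902.6.

5,902.6 GB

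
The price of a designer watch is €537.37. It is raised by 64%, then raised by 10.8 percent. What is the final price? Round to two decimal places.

€976.47

Apply the 64% increase: €537.37 × 1.64 = €881.2868.
Apply the 10.8% increase: €881.2868 × 1.108 = €976.4657744 ≈ €976.47.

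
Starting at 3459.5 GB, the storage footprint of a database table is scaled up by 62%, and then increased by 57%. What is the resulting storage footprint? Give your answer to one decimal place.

8798.9 GB

After the 62% increase: 3459.5 × 1.62 = 5604.39.
Apply the 57% increase: 5604.39 × 1.57 = 8798.8923 ≈ 8798.9.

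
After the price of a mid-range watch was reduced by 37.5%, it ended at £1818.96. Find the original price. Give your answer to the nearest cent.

The overall multiplier applied was 0.625.
So the original price was £1818.96 ÷ 0.625 ≈ £2910.34.

£2910.34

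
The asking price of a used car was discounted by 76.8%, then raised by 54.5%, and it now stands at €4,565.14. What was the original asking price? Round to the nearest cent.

€12,736.13

The overall multiplier applied was 0.232 × 1.545 = 0.35844.
So the original asking price was €4,565.14 ÷ 0.35844 ≈ €12,736.13.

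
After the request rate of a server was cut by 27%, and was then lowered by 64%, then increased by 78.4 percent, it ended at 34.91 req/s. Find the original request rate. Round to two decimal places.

The overall multiplier applied was 0.73 × 0.36 × 1.784 = 0.4688352.
So the original request rate was 34.91 ÷ 0.4688352 ≈ 74.46 req/s.

74.46 req/s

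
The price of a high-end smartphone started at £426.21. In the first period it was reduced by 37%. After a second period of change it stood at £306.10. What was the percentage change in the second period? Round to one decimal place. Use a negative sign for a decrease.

After the first period: £426.21 × 0.63 = £268.5123.
Second-period multiplier: £306.10 ÷ £268.5123 ≈ 1.13999.
That is a change of 14.0%.

14.0%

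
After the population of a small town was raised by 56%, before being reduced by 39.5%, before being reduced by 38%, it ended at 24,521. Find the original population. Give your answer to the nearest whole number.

Undoing the 38% decrease: 24,521 ÷ 0.62 = 39550.
Undoing the 39.5% decrease: 39550 ÷ 0.605 ≈ 65371.900826.
Undoing the 56% increase: 65371.900826 ÷ 1.56 ≈ 41,905.

41,905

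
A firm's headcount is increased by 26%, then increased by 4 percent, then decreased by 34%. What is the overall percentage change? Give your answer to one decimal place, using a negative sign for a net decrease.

-13.5%

The combined multiplier is 1.26 × 1.04 × 0.66 = 0.864864.
That corresponds to a decrease of 13.5%.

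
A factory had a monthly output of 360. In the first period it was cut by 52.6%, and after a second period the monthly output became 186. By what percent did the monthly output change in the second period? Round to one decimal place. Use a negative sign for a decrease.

After the first period: 360 × 0.474 = 170.64.
Second-period multiplier: 186 ÷ 170.64 ≈ 1.09001.
That is a change of 9.0%.

9.0%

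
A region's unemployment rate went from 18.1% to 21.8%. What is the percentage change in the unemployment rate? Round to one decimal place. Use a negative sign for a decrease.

The change is 21.8 − 18.1 = 3.7 percentage points.
Relative to the original 18.1%, that is 3.7 ÷ 18.1 ≈ 20.4%.

20.4%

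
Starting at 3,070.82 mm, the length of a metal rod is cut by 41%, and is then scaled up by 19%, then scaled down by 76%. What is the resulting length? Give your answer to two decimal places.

41% decrease: 3,070.82 × 0.59 = 1811.7838.
Apply the 19% increase: 1811.7838 × 1.19 = 2156.022722.
After the 76% decrease: 2156.022722 × 0.24 = 517.44545328 ≈ 517.45.

517.45 mm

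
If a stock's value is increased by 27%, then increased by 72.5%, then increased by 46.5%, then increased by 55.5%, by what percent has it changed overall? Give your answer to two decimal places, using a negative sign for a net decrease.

The combined multiplier is 1.27 × 1.725 × 1.465 × 1.555 = 4.99069280625.
That corresponds to an increase of 399.07%.

399.07%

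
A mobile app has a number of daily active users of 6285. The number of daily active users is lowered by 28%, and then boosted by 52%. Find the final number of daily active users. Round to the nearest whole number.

6878

After the 28% decrease: 6285 × 0.72 = 4525.2.
52% increase: 4525.2 × 1.52 = 6878.304 ≈ 6878.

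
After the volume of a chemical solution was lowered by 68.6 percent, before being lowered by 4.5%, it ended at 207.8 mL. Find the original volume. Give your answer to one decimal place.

693.0 mL

The overall multiplier applied was 0.314 × 0.955 = 0.29987.
So the original volume was 207.8 ÷ 0.29987 ≈ 693.0 mL.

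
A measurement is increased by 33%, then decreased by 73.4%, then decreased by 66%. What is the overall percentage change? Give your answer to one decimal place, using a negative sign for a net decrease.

The combined multiplier is 1.33 × 0.266 × 0.34 = 0.1202852.
That corresponds to a decrease of 88.0%.

-88.0%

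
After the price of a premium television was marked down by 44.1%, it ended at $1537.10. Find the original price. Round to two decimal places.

The overall multiplier applied was 0.559.
So the original price was $1537.10 ÷ 0.559 ≈ $2749.73.

$2749.73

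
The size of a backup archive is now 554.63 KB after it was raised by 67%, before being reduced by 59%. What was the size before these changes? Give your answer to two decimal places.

The overall multiplier applied was 1.67 × 0.41 = 0.6847.
So the original size was 554.63 ÷ 0.6847 ≈ 810.03 KB.

810.03 KB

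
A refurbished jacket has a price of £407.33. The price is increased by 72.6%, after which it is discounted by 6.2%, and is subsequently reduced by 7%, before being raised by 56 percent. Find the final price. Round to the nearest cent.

£956.75

72.6% increase: £407.33 × 1.726 = £703.05158.
6.2% decrease: £703.05158 × 0.938 = £659.46238204.
7% decrease: £659.46238204 × 0.93 = £613.3000152972.
Apply the 56% increase: £613.3000152972 × 1.56 = £956.748023863632 ≈ £956.75.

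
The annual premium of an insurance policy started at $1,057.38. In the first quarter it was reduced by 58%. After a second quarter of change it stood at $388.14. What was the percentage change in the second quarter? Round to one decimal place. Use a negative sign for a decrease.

-12.6%

After the first quarter: $1,057.38 × 0.42 = $444.0996.
Second-quarter multiplier: $388.14 ÷ $444.0996 ≈ 0.87399.
That is a change of -12.6%.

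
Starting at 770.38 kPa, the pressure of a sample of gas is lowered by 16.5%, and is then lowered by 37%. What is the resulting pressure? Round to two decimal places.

405.26 kPa

Each change multiplies by a factor: 0.835 × 0.63 = 0.52605.
770.38 × 0.52605 = 405.258399 ≈ 405.26.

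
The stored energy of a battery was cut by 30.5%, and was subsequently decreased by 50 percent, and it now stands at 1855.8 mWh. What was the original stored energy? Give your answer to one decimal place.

5340.4 mWh

Undoing the 50% decrease: 1855.8 ÷ 0.5 = 3711.6.
Undoing the 30.5% decrease: 3711.6 ÷ 0.695 ≈ 5340.4 mWh.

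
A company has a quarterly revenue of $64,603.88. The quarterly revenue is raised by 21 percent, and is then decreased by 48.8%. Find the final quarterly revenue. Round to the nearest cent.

Each change multiplies by a factor: 1.21 × 0.512 = 0.61952.
$64,603.88 × 0.61952 = $40023.3957376 ≈ $40,023.40.

$40,023.40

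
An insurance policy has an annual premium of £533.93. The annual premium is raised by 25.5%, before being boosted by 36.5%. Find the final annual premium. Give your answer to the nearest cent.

£914.66

Each change multiplies by a factor: 1.255 × 1.365 = 1.713075.
£533.93 × 1.713075 = £914.66213475 ≈ £914.66.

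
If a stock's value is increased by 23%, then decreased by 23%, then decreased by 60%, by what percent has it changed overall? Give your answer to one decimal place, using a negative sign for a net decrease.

-62.1%

The combined multiplier is 1.23 × 0.77 × 0.4 = 0.37884.
That corresponds to a decrease of 62.1%.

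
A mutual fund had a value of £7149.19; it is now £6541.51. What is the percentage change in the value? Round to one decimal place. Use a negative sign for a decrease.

Change: £6541.51 − £7149.19 = -£607.68.
Relative to the original: -£607.68 ÷ £7149.19 ≈ -8.5%.

-8.5%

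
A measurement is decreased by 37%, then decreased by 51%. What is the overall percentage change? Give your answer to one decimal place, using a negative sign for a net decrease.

A 37% decrease multiplies by 0.63.
Then a 51% decrease: 0.63 × 0.49 = 0.3087.
Overall factor 0.3087, i.e. -69.1%.

-69.1%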